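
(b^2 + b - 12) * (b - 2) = b^3 - b^2 - 14*b + 24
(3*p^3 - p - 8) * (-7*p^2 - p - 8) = -21*p^5 - 3*p^4 - 17*p^3 + 57*p^2 + 16*p + 64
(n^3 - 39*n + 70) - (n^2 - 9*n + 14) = n^3 - n^2 - 30*n + 56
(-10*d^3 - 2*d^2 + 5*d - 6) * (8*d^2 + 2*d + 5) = -80*d^5 - 36*d^4 - 14*d^3 - 48*d^2 + 13*d - 30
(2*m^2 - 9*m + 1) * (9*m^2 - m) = 18*m^4 - 83*m^3 + 18*m^2 - m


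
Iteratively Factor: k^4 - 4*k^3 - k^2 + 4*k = (k + 1)*(k^3 - 5*k^2 + 4*k) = k*(k + 1)*(k^2 - 5*k + 4) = k*(k - 4)*(k + 1)*(k - 1)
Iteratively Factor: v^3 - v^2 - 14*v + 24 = (v - 2)*(v^2 + v - 12) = (v - 3)*(v - 2)*(v + 4)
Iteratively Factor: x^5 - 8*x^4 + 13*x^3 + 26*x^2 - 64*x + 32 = (x - 1)*(x^4 - 7*x^3 + 6*x^2 + 32*x - 32) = (x - 1)^2*(x^3 - 6*x^2 + 32) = (x - 4)*(x - 1)^2*(x^2 - 2*x - 8) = (x - 4)*(x - 1)^2*(x + 2)*(x - 4)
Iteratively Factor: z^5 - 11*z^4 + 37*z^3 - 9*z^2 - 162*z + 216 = (z - 3)*(z^4 - 8*z^3 + 13*z^2 + 30*z - 72) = (z - 3)*(z + 2)*(z^3 - 10*z^2 + 33*z - 36) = (z - 3)^2*(z + 2)*(z^2 - 7*z + 12) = (z - 3)^3*(z + 2)*(z - 4)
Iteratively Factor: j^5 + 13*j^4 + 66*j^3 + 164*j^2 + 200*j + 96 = (j + 4)*(j^4 + 9*j^3 + 30*j^2 + 44*j + 24) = (j + 2)*(j + 4)*(j^3 + 7*j^2 + 16*j + 12) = (j + 2)^2*(j + 4)*(j^2 + 5*j + 6) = (j + 2)^3*(j + 4)*(j + 3)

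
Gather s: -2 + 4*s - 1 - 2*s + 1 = 2*s - 2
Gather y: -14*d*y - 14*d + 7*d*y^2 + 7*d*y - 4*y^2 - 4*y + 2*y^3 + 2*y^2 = -14*d + 2*y^3 + y^2*(7*d - 2) + y*(-7*d - 4)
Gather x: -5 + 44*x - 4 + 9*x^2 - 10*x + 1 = 9*x^2 + 34*x - 8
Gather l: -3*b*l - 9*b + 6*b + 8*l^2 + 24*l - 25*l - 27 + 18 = -3*b + 8*l^2 + l*(-3*b - 1) - 9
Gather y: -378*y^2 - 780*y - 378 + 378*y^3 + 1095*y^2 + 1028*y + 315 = 378*y^3 + 717*y^2 + 248*y - 63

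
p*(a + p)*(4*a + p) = 4*a^2*p + 5*a*p^2 + p^3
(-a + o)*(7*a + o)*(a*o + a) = -7*a^3*o - 7*a^3 + 6*a^2*o^2 + 6*a^2*o + a*o^3 + a*o^2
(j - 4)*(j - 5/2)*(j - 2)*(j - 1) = j^4 - 19*j^3/2 + 63*j^2/2 - 43*j + 20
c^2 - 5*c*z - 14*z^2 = (c - 7*z)*(c + 2*z)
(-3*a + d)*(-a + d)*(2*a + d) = 6*a^3 - 5*a^2*d - 2*a*d^2 + d^3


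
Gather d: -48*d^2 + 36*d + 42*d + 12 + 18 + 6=-48*d^2 + 78*d + 36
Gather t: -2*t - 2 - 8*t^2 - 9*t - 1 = -8*t^2 - 11*t - 3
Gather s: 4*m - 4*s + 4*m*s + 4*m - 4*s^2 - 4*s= 8*m - 4*s^2 + s*(4*m - 8)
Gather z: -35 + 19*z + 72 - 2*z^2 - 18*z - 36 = -2*z^2 + z + 1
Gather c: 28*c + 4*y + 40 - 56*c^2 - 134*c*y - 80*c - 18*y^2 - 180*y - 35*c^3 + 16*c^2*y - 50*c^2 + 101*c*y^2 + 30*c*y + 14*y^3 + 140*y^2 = -35*c^3 + c^2*(16*y - 106) + c*(101*y^2 - 104*y - 52) + 14*y^3 + 122*y^2 - 176*y + 40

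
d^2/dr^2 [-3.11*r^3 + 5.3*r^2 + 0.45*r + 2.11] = 10.6 - 18.66*r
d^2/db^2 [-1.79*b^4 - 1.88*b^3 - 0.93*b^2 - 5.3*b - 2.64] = -21.48*b^2 - 11.28*b - 1.86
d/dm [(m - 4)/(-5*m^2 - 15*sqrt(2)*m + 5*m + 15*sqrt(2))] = (-m^2 - 3*sqrt(2)*m + m + (m - 4)*(2*m - 1 + 3*sqrt(2)) + 3*sqrt(2))/(5*(m^2 - m + 3*sqrt(2)*m - 3*sqrt(2))^2)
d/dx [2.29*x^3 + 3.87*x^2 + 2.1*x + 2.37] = 6.87*x^2 + 7.74*x + 2.1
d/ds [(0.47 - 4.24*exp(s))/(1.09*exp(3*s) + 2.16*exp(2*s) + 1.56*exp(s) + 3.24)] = (9.2432*exp(3*s) + 7.6215*exp(2*s) - 2.0304*exp(s) - 14.4708)*exp(s)/(1.1881*exp(6*s) + 4.7088*exp(5*s) + 8.0664*exp(4*s) + 13.8024*exp(3*s) + 16.4304*exp(2*s) + 10.1088*exp(s) + 10.4976)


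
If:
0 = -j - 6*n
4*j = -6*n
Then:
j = 0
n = 0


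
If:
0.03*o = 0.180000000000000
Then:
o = 6.00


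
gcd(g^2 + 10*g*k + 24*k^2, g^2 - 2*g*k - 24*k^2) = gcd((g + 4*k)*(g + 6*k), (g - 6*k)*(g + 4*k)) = g + 4*k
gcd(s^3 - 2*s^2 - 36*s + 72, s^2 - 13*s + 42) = s - 6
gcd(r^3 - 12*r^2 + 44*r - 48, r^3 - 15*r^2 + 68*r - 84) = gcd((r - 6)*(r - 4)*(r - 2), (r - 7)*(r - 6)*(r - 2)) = r^2 - 8*r + 12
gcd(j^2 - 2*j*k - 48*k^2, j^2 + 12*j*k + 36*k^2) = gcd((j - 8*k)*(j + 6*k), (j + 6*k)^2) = j + 6*k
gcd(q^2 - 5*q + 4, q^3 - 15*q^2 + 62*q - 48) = q - 1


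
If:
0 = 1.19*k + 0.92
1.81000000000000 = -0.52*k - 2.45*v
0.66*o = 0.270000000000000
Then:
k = -0.77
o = 0.41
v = -0.57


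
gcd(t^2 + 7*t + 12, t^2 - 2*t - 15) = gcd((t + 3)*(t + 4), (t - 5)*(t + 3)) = t + 3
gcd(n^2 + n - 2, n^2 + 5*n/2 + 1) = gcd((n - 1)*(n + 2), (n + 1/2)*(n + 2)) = n + 2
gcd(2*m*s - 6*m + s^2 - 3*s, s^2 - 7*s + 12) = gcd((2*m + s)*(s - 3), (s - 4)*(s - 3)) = s - 3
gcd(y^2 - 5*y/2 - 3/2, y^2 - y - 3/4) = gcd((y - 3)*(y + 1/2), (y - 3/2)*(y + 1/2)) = y + 1/2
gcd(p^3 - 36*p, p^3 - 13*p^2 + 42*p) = p^2 - 6*p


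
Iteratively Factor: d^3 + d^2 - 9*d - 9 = (d + 1)*(d^2 - 9) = (d - 3)*(d + 1)*(d + 3)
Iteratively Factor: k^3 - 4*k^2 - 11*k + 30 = (k - 5)*(k^2 + k - 6) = (k - 5)*(k + 3)*(k - 2)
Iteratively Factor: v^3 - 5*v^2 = (v)*(v^2 - 5*v) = v^2*(v - 5)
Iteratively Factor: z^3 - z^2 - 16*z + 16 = (z - 4)*(z^2 + 3*z - 4) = (z - 4)*(z + 4)*(z - 1)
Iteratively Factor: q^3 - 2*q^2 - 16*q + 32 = (q + 4)*(q^2 - 6*q + 8) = (q - 2)*(q + 4)*(q - 4)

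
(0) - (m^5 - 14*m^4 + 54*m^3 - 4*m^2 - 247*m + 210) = -m^5 + 14*m^4 - 54*m^3 + 4*m^2 + 247*m - 210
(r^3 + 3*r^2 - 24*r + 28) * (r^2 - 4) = r^5 + 3*r^4 - 28*r^3 + 16*r^2 + 96*r - 112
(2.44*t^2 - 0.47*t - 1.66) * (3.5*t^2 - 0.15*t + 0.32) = 8.54*t^4 - 2.011*t^3 - 4.9587*t^2 + 0.0986*t - 0.5312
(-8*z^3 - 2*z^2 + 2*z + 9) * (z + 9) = -8*z^4 - 74*z^3 - 16*z^2 + 27*z + 81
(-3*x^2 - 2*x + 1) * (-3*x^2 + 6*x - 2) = 9*x^4 - 12*x^3 - 9*x^2 + 10*x - 2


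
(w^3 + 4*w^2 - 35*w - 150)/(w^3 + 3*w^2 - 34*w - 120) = (w + 5)/(w + 4)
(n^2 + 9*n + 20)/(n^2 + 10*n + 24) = (n + 5)/(n + 6)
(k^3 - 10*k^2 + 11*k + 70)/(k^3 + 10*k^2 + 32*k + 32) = (k^2 - 12*k + 35)/(k^2 + 8*k + 16)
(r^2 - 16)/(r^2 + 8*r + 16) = (r - 4)/(r + 4)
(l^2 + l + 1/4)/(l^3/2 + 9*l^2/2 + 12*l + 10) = (4*l^2 + 4*l + 1)/(2*(l^3 + 9*l^2 + 24*l + 20))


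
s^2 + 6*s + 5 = (s + 1)*(s + 5)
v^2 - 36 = (v - 6)*(v + 6)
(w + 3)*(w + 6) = w^2 + 9*w + 18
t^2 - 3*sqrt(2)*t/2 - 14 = (t - 7*sqrt(2)/2)*(t + 2*sqrt(2))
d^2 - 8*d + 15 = (d - 5)*(d - 3)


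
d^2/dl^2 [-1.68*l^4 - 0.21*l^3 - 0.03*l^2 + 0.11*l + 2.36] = -20.16*l^2 - 1.26*l - 0.06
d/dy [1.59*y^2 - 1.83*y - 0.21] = 3.18*y - 1.83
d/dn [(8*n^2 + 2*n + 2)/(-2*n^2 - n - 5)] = 4*(-n^2 - 18*n - 2)/(4*n^4 + 4*n^3 + 21*n^2 + 10*n + 25)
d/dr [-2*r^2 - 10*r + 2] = -4*r - 10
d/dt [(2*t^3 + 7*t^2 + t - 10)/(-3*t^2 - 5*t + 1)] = (-6*t^4 - 20*t^3 - 26*t^2 - 46*t - 49)/(9*t^4 + 30*t^3 + 19*t^2 - 10*t + 1)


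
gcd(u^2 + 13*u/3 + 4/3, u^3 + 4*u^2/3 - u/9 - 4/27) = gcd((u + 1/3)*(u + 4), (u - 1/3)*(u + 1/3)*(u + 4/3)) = u + 1/3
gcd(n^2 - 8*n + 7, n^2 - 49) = n - 7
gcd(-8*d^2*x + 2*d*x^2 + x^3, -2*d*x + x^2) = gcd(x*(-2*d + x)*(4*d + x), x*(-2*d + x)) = -2*d*x + x^2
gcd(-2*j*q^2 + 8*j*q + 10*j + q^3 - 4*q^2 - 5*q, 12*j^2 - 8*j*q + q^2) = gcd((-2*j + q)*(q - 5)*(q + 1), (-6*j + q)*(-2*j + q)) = -2*j + q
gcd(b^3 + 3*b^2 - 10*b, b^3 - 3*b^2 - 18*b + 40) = b - 2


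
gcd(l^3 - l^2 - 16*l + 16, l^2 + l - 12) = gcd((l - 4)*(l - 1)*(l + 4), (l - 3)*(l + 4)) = l + 4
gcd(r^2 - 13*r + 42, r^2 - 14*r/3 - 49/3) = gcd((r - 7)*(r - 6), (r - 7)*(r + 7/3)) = r - 7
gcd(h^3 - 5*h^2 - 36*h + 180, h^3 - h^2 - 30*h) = h - 6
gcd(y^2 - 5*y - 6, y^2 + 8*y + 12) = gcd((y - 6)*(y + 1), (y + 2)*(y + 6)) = 1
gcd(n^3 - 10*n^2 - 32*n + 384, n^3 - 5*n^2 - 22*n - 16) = n - 8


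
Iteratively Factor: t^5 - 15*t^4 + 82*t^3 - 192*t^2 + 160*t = (t - 2)*(t^4 - 13*t^3 + 56*t^2 - 80*t) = (t - 4)*(t - 2)*(t^3 - 9*t^2 + 20*t) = (t - 4)^2*(t - 2)*(t^2 - 5*t) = (t - 5)*(t - 4)^2*(t - 2)*(t)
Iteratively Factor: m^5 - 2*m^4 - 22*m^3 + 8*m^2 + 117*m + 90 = (m + 3)*(m^4 - 5*m^3 - 7*m^2 + 29*m + 30) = (m - 5)*(m + 3)*(m^3 - 7*m - 6) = (m - 5)*(m + 2)*(m + 3)*(m^2 - 2*m - 3) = (m - 5)*(m - 3)*(m + 2)*(m + 3)*(m + 1)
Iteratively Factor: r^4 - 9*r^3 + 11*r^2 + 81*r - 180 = (r - 5)*(r^3 - 4*r^2 - 9*r + 36) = (r - 5)*(r + 3)*(r^2 - 7*r + 12) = (r - 5)*(r - 3)*(r + 3)*(r - 4)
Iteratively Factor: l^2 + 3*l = (l + 3)*(l)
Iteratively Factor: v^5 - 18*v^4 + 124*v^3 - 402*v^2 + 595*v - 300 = (v - 3)*(v^4 - 15*v^3 + 79*v^2 - 165*v + 100) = (v - 4)*(v - 3)*(v^3 - 11*v^2 + 35*v - 25) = (v - 4)*(v - 3)*(v - 1)*(v^2 - 10*v + 25) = (v - 5)*(v - 4)*(v - 3)*(v - 1)*(v - 5)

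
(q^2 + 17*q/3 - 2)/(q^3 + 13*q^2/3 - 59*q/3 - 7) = (3*q^2 + 17*q - 6)/(3*q^3 + 13*q^2 - 59*q - 21)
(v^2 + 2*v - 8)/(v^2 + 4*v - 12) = (v + 4)/(v + 6)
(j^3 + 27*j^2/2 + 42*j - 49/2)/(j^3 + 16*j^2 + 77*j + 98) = (j - 1/2)/(j + 2)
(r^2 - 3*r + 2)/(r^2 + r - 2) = (r - 2)/(r + 2)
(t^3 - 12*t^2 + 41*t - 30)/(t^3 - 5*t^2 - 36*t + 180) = (t - 1)/(t + 6)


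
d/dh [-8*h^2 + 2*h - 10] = 2 - 16*h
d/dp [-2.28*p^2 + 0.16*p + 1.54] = 0.16 - 4.56*p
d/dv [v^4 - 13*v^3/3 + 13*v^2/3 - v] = 4*v^3 - 13*v^2 + 26*v/3 - 1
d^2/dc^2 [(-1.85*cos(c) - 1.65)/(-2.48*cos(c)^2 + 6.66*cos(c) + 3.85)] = (-0.0439367647678477*cos(c)^5 - 0.274738850136177*cos(c)^4 - 0.00566925997004471*cos(c)^3 - 0.107652958808773*cos(c)^2 - 0.164682143789634*cos(c) + 0.320541555811504)/(0.058899014391493*cos(c)^6 - 0.474517059492754*cos(c)^5 + 1.0*cos(c)^4 + 0.332587821940258*cos(c)^3 - 1.55241935483871*cos(c)^2 - 1.14358889085773*cos(c) - 0.220361222712825)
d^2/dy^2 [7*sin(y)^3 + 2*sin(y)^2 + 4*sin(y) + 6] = -63*sin(y)^3 - 8*sin(y)^2 + 38*sin(y) + 4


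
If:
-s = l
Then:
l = -s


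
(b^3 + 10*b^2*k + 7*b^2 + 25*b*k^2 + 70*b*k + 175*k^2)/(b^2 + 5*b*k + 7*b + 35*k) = b + 5*k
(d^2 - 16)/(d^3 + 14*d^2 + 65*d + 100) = (d - 4)/(d^2 + 10*d + 25)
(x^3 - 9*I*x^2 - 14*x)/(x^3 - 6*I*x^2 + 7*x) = (x - 2*I)/(x + I)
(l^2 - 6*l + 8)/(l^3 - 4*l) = (l - 4)/(l*(l + 2))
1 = 1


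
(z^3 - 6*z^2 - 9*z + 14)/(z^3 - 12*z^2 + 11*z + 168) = (z^2 + z - 2)/(z^2 - 5*z - 24)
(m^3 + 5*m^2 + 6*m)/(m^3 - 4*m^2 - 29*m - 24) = m*(m + 2)/(m^2 - 7*m - 8)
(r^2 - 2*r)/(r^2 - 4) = r/(r + 2)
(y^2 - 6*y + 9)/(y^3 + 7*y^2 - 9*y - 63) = (y - 3)/(y^2 + 10*y + 21)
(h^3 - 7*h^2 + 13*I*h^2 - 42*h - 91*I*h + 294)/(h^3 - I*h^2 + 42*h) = (h^2 + 7*h*(-1 + I) - 49*I)/(h*(h - 7*I))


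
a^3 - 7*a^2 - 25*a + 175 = (a - 7)*(a - 5)*(a + 5)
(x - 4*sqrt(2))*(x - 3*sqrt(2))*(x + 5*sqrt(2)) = x^3 - 2*sqrt(2)*x^2 - 46*x + 120*sqrt(2)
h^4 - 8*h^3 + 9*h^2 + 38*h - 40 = (h - 5)*(h - 4)*(h - 1)*(h + 2)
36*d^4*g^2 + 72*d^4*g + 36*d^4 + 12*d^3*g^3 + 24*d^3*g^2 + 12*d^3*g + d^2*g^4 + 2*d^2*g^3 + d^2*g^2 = (6*d + g)^2*(d*g + d)^2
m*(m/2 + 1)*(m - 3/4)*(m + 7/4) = m^4/2 + 3*m^3/2 + 11*m^2/32 - 21*m/16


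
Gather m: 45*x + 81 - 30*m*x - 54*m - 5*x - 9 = m*(-30*x - 54) + 40*x + 72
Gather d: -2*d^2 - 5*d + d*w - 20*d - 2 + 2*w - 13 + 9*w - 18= -2*d^2 + d*(w - 25) + 11*w - 33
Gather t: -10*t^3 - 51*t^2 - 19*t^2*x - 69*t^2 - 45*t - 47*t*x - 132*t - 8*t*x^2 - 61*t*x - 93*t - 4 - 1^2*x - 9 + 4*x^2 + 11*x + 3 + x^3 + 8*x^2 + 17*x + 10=-10*t^3 + t^2*(-19*x - 120) + t*(-8*x^2 - 108*x - 270) + x^3 + 12*x^2 + 27*x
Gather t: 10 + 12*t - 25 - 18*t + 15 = -6*t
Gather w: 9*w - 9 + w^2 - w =w^2 + 8*w - 9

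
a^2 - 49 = (a - 7)*(a + 7)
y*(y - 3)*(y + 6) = y^3 + 3*y^2 - 18*y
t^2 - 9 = (t - 3)*(t + 3)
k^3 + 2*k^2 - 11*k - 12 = (k - 3)*(k + 1)*(k + 4)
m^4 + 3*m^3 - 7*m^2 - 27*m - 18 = (m - 3)*(m + 1)*(m + 2)*(m + 3)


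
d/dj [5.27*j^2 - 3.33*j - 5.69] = 10.54*j - 3.33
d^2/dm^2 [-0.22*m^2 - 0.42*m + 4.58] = -0.440000000000000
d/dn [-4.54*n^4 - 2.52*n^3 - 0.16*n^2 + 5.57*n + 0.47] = -18.16*n^3 - 7.56*n^2 - 0.32*n + 5.57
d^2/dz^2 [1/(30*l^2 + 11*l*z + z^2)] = 2*(-30*l^2 - 11*l*z - z^2 + (11*l + 2*z)^2)/(30*l^2 + 11*l*z + z^2)^3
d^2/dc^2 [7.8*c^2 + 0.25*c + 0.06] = 15.6000000000000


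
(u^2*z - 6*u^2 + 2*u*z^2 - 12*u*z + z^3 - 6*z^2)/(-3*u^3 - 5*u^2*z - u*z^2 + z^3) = (z - 6)/(-3*u + z)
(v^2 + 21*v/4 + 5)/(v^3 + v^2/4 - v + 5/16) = 4*(v + 4)/(4*v^2 - 4*v + 1)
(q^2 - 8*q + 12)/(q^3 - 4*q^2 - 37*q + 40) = (q^2 - 8*q + 12)/(q^3 - 4*q^2 - 37*q + 40)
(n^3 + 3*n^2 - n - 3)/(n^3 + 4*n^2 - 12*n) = (n^3 + 3*n^2 - n - 3)/(n*(n^2 + 4*n - 12))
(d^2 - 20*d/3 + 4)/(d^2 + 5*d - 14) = (d^2 - 20*d/3 + 4)/(d^2 + 5*d - 14)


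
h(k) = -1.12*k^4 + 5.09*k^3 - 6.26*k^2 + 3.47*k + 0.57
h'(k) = -4.48*k^3 + 15.27*k^2 - 12.52*k + 3.47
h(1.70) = 4.03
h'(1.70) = 4.31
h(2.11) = 5.64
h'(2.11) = 2.95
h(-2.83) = -246.59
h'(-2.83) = 262.74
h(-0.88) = -11.47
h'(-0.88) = 29.37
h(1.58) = 3.52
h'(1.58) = 4.14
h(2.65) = 5.29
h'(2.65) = -5.85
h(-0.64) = -5.74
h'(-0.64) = 18.91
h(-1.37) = -32.97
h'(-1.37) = 60.80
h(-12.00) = -32962.35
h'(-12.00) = 10094.03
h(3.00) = 1.35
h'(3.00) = -17.62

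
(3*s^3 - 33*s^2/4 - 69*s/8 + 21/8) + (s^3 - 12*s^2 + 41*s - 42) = 4*s^3 - 81*s^2/4 + 259*s/8 - 315/8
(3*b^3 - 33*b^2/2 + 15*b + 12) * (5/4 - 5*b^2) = -15*b^5 + 165*b^4/2 - 285*b^3/4 - 645*b^2/8 + 75*b/4 + 15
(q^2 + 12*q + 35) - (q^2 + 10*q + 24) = 2*q + 11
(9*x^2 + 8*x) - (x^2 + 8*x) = 8*x^2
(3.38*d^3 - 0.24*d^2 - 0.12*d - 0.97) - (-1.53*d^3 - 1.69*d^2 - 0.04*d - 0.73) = 4.91*d^3 + 1.45*d^2 - 0.08*d - 0.24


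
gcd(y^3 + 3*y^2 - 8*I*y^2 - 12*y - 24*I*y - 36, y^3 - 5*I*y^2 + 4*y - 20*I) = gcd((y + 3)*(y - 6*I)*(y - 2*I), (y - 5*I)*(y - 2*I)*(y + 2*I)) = y - 2*I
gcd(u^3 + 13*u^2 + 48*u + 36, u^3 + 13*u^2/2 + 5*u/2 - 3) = u^2 + 7*u + 6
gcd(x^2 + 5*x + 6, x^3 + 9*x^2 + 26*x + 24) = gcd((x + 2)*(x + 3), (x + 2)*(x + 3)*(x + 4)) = x^2 + 5*x + 6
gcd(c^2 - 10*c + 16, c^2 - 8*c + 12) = c - 2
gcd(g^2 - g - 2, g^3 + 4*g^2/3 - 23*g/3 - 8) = g + 1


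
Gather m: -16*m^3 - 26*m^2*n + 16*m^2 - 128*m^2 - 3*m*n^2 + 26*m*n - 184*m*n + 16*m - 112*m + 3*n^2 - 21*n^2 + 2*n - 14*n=-16*m^3 + m^2*(-26*n - 112) + m*(-3*n^2 - 158*n - 96) - 18*n^2 - 12*n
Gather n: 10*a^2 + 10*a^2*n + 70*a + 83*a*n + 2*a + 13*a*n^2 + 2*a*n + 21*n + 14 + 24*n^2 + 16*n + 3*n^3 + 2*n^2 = 10*a^2 + 72*a + 3*n^3 + n^2*(13*a + 26) + n*(10*a^2 + 85*a + 37) + 14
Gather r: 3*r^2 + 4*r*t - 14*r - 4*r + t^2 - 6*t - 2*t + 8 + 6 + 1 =3*r^2 + r*(4*t - 18) + t^2 - 8*t + 15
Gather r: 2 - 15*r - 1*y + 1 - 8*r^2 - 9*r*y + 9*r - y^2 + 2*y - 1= -8*r^2 + r*(-9*y - 6) - y^2 + y + 2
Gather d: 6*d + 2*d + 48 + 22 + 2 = 8*d + 72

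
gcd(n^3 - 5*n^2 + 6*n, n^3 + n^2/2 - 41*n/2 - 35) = 1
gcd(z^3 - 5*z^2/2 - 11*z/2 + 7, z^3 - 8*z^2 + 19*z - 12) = z - 1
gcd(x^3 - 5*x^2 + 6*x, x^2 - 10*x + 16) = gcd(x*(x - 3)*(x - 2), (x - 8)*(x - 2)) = x - 2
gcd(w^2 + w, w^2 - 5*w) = w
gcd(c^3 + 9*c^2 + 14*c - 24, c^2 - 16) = c + 4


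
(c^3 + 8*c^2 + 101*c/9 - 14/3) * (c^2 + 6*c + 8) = c^5 + 14*c^4 + 605*c^3/9 + 380*c^2/3 + 556*c/9 - 112/3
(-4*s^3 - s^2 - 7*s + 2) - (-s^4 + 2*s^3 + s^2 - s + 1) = s^4 - 6*s^3 - 2*s^2 - 6*s + 1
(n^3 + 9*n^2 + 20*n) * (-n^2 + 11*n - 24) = -n^5 + 2*n^4 + 55*n^3 + 4*n^2 - 480*n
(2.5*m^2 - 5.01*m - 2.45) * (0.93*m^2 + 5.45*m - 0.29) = 2.325*m^4 + 8.9657*m^3 - 30.308*m^2 - 11.8996*m + 0.7105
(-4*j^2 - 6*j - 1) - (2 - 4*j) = -4*j^2 - 2*j - 3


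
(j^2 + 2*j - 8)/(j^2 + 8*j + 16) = (j - 2)/(j + 4)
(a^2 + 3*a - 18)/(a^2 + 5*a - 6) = (a - 3)/(a - 1)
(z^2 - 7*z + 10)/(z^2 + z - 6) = (z - 5)/(z + 3)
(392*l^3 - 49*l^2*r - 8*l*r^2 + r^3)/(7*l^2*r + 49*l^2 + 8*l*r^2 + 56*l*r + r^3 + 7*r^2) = (56*l^2 - 15*l*r + r^2)/(l*r + 7*l + r^2 + 7*r)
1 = 1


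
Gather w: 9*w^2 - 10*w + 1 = 9*w^2 - 10*w + 1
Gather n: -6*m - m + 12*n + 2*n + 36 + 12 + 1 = -7*m + 14*n + 49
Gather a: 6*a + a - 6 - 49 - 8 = 7*a - 63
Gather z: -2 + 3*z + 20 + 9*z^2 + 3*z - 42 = 9*z^2 + 6*z - 24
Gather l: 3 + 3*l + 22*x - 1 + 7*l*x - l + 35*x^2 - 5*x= l*(7*x + 2) + 35*x^2 + 17*x + 2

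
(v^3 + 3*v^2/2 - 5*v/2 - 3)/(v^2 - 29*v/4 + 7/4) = 2*(2*v^3 + 3*v^2 - 5*v - 6)/(4*v^2 - 29*v + 7)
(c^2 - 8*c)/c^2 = (c - 8)/c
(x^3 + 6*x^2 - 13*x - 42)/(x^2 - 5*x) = (x^3 + 6*x^2 - 13*x - 42)/(x*(x - 5))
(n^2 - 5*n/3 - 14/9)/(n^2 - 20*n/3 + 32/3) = (9*n^2 - 15*n - 14)/(3*(3*n^2 - 20*n + 32))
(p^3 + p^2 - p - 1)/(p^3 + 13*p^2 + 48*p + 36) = (p^2 - 1)/(p^2 + 12*p + 36)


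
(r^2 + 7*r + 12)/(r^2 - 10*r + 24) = (r^2 + 7*r + 12)/(r^2 - 10*r + 24)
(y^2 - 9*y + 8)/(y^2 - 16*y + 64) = (y - 1)/(y - 8)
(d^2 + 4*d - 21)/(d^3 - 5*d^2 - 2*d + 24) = (d + 7)/(d^2 - 2*d - 8)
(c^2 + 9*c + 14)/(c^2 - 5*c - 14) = (c + 7)/(c - 7)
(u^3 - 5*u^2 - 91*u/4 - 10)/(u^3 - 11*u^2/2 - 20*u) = (u + 1/2)/u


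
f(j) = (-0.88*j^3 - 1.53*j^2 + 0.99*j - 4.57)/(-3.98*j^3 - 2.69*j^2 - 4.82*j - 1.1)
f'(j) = (-2.64*j^2 - 3.06*j + 0.99)/(-3.98*j^3 - 2.69*j^2 - 4.82*j - 1.1) + (11.94*j^2 + 5.38*j + 4.82)*(-0.88*j^3 - 1.53*j^2 + 0.99*j - 4.57)/(-3.98*j^3 - 2.69*j^2 - 4.82*j - 1.1)^2 = (1.77635683940025e-15*j^5 - 3.7222*j^4 + 16.3636*j^3 - 41.6241*j^2 - 21.2206*j - 23.1164)/(15.8404*j^6 + 21.4124*j^5 + 45.6033*j^4 + 34.6876*j^3 + 29.1504*j^2 + 10.604*j + 1.21)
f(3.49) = 0.26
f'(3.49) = -0.01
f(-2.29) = -0.10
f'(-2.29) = -0.26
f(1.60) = 0.33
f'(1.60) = -0.12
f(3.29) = 0.26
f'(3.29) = -0.01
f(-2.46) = -0.06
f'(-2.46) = -0.21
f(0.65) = 0.75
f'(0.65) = -1.21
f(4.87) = 0.25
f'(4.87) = -0.00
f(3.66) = 0.26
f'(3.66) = -0.01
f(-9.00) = 0.18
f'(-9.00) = -0.01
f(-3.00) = 0.03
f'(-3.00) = -0.12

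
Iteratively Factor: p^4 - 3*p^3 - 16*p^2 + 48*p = (p - 4)*(p^3 + p^2 - 12*p) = (p - 4)*(p - 3)*(p^2 + 4*p) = p*(p - 4)*(p - 3)*(p + 4)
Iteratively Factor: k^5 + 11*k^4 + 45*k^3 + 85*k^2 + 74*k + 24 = (k + 1)*(k^4 + 10*k^3 + 35*k^2 + 50*k + 24) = (k + 1)*(k + 2)*(k^3 + 8*k^2 + 19*k + 12) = (k + 1)*(k + 2)*(k + 4)*(k^2 + 4*k + 3) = (k + 1)*(k + 2)*(k + 3)*(k + 4)*(k + 1)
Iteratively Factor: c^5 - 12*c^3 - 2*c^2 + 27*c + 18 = (c + 3)*(c^4 - 3*c^3 - 3*c^2 + 7*c + 6) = (c + 1)*(c + 3)*(c^3 - 4*c^2 + c + 6) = (c - 3)*(c + 1)*(c + 3)*(c^2 - c - 2) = (c - 3)*(c + 1)^2*(c + 3)*(c - 2)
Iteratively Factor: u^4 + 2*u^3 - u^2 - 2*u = (u - 1)*(u^3 + 3*u^2 + 2*u) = (u - 1)*(u + 2)*(u^2 + u) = u*(u - 1)*(u + 2)*(u + 1)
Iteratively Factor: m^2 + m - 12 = (m + 4)*(m - 3)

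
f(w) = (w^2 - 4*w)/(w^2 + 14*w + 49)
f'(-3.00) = -1.28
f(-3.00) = 1.31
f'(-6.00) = -136.00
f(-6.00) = 60.00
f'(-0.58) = -0.15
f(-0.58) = 0.06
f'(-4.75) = -9.96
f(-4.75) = 8.21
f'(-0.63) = -0.15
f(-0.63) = 0.07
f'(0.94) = -0.02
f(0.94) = -0.05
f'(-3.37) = -1.85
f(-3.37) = 1.88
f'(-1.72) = -0.40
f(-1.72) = 0.35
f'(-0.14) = -0.09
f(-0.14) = 0.01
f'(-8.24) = 92.48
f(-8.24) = 65.59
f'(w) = (-2*w - 14)*(w^2 - 4*w)/(w^2 + 14*w + 49)^2 + (2*w - 4)/(w^2 + 14*w + 49)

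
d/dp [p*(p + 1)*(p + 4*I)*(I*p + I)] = 4*I*p^3 + 6*p^2*(-2 + I) + 2*p*(-8 + I) - 4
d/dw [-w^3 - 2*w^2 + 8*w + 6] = -3*w^2 - 4*w + 8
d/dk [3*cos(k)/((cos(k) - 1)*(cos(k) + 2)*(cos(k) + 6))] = 3*(2*cos(k)^3 + 7*cos(k)^2 + 12)*sin(k)/((cos(k) - 1)^2*(cos(k) + 2)^2*(cos(k) + 6)^2)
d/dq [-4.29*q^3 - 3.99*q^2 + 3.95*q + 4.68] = -12.87*q^2 - 7.98*q + 3.95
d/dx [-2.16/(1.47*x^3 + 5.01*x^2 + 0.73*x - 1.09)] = (9.5256*x^2 + 21.6432*x + 1.5768)/(1.47*x^3 + 5.01*x^2 + 0.73*x - 1.09)^2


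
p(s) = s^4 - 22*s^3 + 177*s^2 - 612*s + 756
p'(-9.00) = -12060.00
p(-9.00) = 43200.00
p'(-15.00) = -34272.00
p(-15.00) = 174636.00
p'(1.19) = -277.46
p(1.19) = 243.30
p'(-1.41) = -1253.57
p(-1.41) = 2036.44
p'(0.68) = -400.54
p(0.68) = 414.98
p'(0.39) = -483.74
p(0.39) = 542.96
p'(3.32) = -17.82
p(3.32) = -8.46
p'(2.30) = -98.27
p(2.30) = 45.04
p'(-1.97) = -1596.10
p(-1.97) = 2831.82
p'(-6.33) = -6511.91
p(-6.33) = 18907.67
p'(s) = 4*s^3 - 66*s^2 + 354*s - 612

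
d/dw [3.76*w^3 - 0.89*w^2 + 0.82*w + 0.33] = 11.28*w^2 - 1.78*w + 0.82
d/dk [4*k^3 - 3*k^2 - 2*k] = 12*k^2 - 6*k - 2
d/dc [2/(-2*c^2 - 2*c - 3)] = 4*(2*c + 1)/(2*c^2 + 2*c + 3)^2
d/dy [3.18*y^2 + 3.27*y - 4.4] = 6.36*y + 3.27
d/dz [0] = 0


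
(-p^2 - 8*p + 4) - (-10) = -p^2 - 8*p + 14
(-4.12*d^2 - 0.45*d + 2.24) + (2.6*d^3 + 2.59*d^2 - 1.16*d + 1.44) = 2.6*d^3 - 1.53*d^2 - 1.61*d + 3.68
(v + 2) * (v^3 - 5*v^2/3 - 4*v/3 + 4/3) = v^4 + v^3/3 - 14*v^2/3 - 4*v/3 + 8/3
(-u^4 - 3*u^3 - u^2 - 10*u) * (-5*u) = 5*u^5 + 15*u^4 + 5*u^3 + 50*u^2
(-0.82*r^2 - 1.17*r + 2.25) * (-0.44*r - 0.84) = 0.3608*r^3 + 1.2036*r^2 - 0.0072000000000001*r - 1.89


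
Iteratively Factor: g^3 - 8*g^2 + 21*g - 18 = (g - 3)*(g^2 - 5*g + 6) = (g - 3)^2*(g - 2)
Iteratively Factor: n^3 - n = (n + 1)*(n^2 - n) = (n - 1)*(n + 1)*(n)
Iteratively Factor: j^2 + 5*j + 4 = (j + 4)*(j + 1)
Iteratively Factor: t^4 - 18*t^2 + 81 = (t + 3)*(t^3 - 3*t^2 - 9*t + 27) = (t - 3)*(t + 3)*(t^2 - 9) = (t - 3)^2*(t + 3)*(t + 3)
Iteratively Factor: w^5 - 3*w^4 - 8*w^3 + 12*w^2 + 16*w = (w)*(w^4 - 3*w^3 - 8*w^2 + 12*w + 16) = w*(w - 4)*(w^3 + w^2 - 4*w - 4) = w*(w - 4)*(w + 2)*(w^2 - w - 2) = w*(w - 4)*(w + 1)*(w + 2)*(w - 2)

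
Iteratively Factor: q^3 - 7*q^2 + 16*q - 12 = (q - 2)*(q^2 - 5*q + 6) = (q - 2)^2*(q - 3)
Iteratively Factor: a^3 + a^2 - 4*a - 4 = (a - 2)*(a^2 + 3*a + 2) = (a - 2)*(a + 1)*(a + 2)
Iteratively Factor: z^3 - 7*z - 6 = (z - 3)*(z^2 + 3*z + 2) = (z - 3)*(z + 2)*(z + 1)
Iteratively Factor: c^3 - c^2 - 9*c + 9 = (c - 1)*(c^2 - 9) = (c - 1)*(c + 3)*(c - 3)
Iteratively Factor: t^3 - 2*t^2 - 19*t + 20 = (t - 5)*(t^2 + 3*t - 4) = (t - 5)*(t + 4)*(t - 1)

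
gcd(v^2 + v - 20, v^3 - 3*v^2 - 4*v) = v - 4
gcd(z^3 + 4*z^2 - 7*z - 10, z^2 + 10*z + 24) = 1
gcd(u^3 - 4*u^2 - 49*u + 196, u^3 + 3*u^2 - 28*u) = u^2 + 3*u - 28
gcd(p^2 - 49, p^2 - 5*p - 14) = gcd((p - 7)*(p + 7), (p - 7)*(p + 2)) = p - 7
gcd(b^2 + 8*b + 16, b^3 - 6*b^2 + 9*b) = 1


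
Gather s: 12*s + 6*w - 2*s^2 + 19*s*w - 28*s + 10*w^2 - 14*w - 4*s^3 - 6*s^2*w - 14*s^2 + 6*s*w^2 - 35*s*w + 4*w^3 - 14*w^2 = -4*s^3 + s^2*(-6*w - 16) + s*(6*w^2 - 16*w - 16) + 4*w^3 - 4*w^2 - 8*w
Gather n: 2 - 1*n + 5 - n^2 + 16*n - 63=-n^2 + 15*n - 56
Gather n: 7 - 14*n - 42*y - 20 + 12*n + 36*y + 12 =-2*n - 6*y - 1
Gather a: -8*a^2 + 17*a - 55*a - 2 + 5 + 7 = -8*a^2 - 38*a + 10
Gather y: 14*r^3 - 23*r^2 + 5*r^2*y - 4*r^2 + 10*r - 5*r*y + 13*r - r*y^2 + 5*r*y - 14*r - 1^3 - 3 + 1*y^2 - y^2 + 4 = 14*r^3 + 5*r^2*y - 27*r^2 - r*y^2 + 9*r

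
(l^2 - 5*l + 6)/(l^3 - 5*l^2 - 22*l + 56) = (l - 3)/(l^2 - 3*l - 28)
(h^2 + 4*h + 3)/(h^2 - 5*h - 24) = (h + 1)/(h - 8)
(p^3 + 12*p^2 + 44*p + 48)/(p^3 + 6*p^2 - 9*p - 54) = (p^2 + 6*p + 8)/(p^2 - 9)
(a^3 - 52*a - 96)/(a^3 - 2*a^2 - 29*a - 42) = (a^2 - 2*a - 48)/(a^2 - 4*a - 21)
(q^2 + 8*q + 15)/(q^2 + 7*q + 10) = (q + 3)/(q + 2)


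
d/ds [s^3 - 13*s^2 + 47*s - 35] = 3*s^2 - 26*s + 47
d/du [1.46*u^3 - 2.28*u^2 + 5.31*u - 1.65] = 4.38*u^2 - 4.56*u + 5.31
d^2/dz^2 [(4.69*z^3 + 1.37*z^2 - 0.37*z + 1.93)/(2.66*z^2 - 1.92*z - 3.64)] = (-4.26325641456066e-14*z^4 + 134.157128*z^3 + 358.189608*z^2 + 292.20744*z + 93.079184)/(18.821096*z^6 - 40.755456*z^5 - 47.84808*z^4 + 104.46336*z^3 + 65.47632*z^2 - 76.317696*z - 48.228544)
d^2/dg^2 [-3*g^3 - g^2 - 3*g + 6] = -18*g - 2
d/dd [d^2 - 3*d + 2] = 2*d - 3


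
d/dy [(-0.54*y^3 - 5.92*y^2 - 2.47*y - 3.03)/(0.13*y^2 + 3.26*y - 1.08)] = (-0.0702*y^4 - 3.5208*y^3 - 17.2285*y^2 + 13.575*y + 12.5454)/(0.0169*y^4 + 0.8476*y^3 + 10.3468*y^2 - 7.0416*y + 1.1664)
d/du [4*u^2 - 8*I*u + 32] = 8*u - 8*I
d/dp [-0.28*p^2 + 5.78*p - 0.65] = 5.78 - 0.56*p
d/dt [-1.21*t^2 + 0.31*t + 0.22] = 0.31 - 2.42*t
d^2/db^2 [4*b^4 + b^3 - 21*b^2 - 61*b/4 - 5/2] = 48*b^2 + 6*b - 42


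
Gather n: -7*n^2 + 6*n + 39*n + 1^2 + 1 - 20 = -7*n^2 + 45*n - 18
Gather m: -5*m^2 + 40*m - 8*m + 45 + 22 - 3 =-5*m^2 + 32*m + 64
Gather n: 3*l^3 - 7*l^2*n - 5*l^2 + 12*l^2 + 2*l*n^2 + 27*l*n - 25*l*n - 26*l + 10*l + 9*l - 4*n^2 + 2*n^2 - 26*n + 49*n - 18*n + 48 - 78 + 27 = 3*l^3 + 7*l^2 - 7*l + n^2*(2*l - 2) + n*(-7*l^2 + 2*l + 5) - 3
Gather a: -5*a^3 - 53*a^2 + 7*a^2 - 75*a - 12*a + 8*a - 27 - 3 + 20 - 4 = -5*a^3 - 46*a^2 - 79*a - 14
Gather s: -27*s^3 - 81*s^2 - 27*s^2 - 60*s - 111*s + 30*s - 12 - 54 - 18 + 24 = -27*s^3 - 108*s^2 - 141*s - 60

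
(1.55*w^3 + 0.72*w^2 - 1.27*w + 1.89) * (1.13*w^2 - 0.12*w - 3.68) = 1.7515*w^5 + 0.6276*w^4 - 7.2255*w^3 - 0.3615*w^2 + 4.4468*w - 6.9552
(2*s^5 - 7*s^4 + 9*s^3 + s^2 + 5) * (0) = 0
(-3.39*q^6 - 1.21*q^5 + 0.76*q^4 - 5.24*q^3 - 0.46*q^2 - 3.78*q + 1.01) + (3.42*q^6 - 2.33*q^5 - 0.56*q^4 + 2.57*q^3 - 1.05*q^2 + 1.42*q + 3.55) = 0.0299999999999998*q^6 - 3.54*q^5 + 0.2*q^4 - 2.67*q^3 - 1.51*q^2 - 2.36*q + 4.56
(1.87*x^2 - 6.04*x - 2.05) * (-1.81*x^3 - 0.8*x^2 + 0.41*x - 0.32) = -3.3847*x^5 + 9.4364*x^4 + 9.3092*x^3 - 1.4348*x^2 + 1.0923*x + 0.656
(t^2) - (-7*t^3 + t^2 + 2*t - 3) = 7*t^3 - 2*t + 3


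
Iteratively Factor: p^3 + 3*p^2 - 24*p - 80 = (p + 4)*(p^2 - p - 20) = (p + 4)^2*(p - 5)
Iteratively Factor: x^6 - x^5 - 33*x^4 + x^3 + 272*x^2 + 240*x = (x + 3)*(x^5 - 4*x^4 - 21*x^3 + 64*x^2 + 80*x) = (x - 5)*(x + 3)*(x^4 + x^3 - 16*x^2 - 16*x) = x*(x - 5)*(x + 3)*(x^3 + x^2 - 16*x - 16) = x*(x - 5)*(x + 1)*(x + 3)*(x^2 - 16) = x*(x - 5)*(x - 4)*(x + 1)*(x + 3)*(x + 4)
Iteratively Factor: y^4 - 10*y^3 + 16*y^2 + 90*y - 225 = (y - 3)*(y^3 - 7*y^2 - 5*y + 75) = (y - 3)*(y + 3)*(y^2 - 10*y + 25) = (y - 5)*(y - 3)*(y + 3)*(y - 5)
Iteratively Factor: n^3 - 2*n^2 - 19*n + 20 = (n + 4)*(n^2 - 6*n + 5) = (n - 5)*(n + 4)*(n - 1)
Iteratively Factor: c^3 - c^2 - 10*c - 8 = (c + 1)*(c^2 - 2*c - 8) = (c + 1)*(c + 2)*(c - 4)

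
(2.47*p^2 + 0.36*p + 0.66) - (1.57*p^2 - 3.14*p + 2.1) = 0.9*p^2 + 3.5*p - 1.44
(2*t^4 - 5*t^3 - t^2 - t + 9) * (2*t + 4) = 4*t^5 - 2*t^4 - 22*t^3 - 6*t^2 + 14*t + 36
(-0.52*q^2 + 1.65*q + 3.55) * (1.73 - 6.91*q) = 3.5932*q^3 - 12.3011*q^2 - 21.676*q + 6.1415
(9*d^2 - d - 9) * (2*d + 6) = 18*d^3 + 52*d^2 - 24*d - 54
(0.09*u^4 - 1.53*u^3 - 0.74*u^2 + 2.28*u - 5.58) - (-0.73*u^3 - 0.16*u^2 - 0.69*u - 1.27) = 0.09*u^4 - 0.8*u^3 - 0.58*u^2 + 2.97*u - 4.31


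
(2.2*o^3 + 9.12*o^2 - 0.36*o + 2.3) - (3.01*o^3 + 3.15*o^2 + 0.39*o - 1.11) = -0.81*o^3 + 5.97*o^2 - 0.75*o + 3.41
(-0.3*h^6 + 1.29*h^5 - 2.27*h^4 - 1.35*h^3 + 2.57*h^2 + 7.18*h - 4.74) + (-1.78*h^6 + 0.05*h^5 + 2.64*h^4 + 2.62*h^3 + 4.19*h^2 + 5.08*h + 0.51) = -2.08*h^6 + 1.34*h^5 + 0.37*h^4 + 1.27*h^3 + 6.76*h^2 + 12.26*h - 4.23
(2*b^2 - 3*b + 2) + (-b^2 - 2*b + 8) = b^2 - 5*b + 10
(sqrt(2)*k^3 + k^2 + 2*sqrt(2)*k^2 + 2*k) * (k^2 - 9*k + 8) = sqrt(2)*k^5 - 7*sqrt(2)*k^4 + k^4 - 10*sqrt(2)*k^3 - 7*k^3 - 10*k^2 + 16*sqrt(2)*k^2 + 16*k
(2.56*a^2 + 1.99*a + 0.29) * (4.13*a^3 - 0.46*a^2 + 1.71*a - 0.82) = 10.5728*a^5 + 7.0411*a^4 + 4.6599*a^3 + 1.1703*a^2 - 1.1359*a - 0.2378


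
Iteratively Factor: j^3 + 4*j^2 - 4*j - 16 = (j + 4)*(j^2 - 4) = (j - 2)*(j + 4)*(j + 2)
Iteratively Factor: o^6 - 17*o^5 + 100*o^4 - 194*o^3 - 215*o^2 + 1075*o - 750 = (o - 5)*(o^5 - 12*o^4 + 40*o^3 + 6*o^2 - 185*o + 150) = (o - 5)*(o + 2)*(o^4 - 14*o^3 + 68*o^2 - 130*o + 75) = (o - 5)^2*(o + 2)*(o^3 - 9*o^2 + 23*o - 15) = (o - 5)^2*(o - 3)*(o + 2)*(o^2 - 6*o + 5) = (o - 5)^2*(o - 3)*(o - 1)*(o + 2)*(o - 5)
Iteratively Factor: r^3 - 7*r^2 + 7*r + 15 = (r + 1)*(r^2 - 8*r + 15) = (r - 5)*(r + 1)*(r - 3)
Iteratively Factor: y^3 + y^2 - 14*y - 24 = (y + 2)*(y^2 - y - 12) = (y + 2)*(y + 3)*(y - 4)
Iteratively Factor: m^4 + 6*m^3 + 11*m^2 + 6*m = (m + 2)*(m^3 + 4*m^2 + 3*m) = (m + 1)*(m + 2)*(m^2 + 3*m) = (m + 1)*(m + 2)*(m + 3)*(m)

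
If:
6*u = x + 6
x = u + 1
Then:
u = 7/5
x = 12/5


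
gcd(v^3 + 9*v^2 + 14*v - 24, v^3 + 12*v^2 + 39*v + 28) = v + 4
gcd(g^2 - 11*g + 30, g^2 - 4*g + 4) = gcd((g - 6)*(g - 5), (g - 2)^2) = 1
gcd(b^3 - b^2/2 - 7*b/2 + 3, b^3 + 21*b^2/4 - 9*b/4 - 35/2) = b + 2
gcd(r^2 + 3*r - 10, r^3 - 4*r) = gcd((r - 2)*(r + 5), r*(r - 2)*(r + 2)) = r - 2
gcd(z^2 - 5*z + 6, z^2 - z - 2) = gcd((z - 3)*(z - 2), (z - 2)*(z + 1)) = z - 2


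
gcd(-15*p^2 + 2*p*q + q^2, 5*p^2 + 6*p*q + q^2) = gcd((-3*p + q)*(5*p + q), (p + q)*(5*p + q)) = 5*p + q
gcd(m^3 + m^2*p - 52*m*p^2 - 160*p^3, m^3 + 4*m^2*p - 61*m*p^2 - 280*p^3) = -m^2 + 3*m*p + 40*p^2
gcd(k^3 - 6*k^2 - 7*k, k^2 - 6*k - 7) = k^2 - 6*k - 7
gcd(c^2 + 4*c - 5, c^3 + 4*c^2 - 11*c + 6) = c - 1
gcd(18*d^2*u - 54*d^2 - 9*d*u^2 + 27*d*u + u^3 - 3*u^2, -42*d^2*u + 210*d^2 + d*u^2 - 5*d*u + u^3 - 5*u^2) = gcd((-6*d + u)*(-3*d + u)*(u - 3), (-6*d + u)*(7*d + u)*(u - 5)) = -6*d + u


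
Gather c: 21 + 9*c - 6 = 9*c + 15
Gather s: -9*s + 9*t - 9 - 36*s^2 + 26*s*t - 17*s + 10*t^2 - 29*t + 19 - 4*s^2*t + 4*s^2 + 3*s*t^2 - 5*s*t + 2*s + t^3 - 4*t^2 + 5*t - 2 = s^2*(-4*t - 32) + s*(3*t^2 + 21*t - 24) + t^3 + 6*t^2 - 15*t + 8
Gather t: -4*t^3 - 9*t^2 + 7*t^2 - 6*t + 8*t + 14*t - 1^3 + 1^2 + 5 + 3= -4*t^3 - 2*t^2 + 16*t + 8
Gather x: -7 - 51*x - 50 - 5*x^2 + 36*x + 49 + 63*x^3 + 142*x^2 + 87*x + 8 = 63*x^3 + 137*x^2 + 72*x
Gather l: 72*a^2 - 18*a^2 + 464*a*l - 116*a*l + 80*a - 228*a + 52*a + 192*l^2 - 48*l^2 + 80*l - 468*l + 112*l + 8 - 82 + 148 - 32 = 54*a^2 - 96*a + 144*l^2 + l*(348*a - 276) + 42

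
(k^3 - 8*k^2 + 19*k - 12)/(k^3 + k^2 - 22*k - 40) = (k^3 - 8*k^2 + 19*k - 12)/(k^3 + k^2 - 22*k - 40)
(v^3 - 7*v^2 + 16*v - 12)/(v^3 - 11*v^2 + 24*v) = (v^2 - 4*v + 4)/(v*(v - 8))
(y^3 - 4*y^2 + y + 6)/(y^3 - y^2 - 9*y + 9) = (y^2 - y - 2)/(y^2 + 2*y - 3)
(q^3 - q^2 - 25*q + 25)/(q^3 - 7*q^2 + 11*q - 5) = (q + 5)/(q - 1)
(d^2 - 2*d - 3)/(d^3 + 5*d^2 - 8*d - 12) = (d - 3)/(d^2 + 4*d - 12)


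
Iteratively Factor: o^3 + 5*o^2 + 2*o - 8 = (o + 2)*(o^2 + 3*o - 4) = (o - 1)*(o + 2)*(o + 4)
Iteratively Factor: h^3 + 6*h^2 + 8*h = (h + 4)*(h^2 + 2*h) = (h + 2)*(h + 4)*(h)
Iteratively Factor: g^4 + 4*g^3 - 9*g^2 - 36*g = (g)*(g^3 + 4*g^2 - 9*g - 36) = g*(g + 3)*(g^2 + g - 12) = g*(g - 3)*(g + 3)*(g + 4)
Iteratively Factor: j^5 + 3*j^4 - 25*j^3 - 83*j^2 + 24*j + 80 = (j + 4)*(j^4 - j^3 - 21*j^2 + j + 20) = (j - 5)*(j + 4)*(j^3 + 4*j^2 - j - 4) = (j - 5)*(j + 1)*(j + 4)*(j^2 + 3*j - 4) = (j - 5)*(j + 1)*(j + 4)^2*(j - 1)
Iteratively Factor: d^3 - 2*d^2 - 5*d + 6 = (d - 1)*(d^2 - d - 6) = (d - 3)*(d - 1)*(d + 2)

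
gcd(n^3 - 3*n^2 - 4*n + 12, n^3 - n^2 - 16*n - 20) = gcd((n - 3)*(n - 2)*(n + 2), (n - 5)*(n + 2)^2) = n + 2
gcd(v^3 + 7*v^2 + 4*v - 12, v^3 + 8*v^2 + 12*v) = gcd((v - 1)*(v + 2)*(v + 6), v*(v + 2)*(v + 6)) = v^2 + 8*v + 12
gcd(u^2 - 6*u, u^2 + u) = u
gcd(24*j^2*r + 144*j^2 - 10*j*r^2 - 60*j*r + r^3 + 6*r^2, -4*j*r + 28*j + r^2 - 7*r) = -4*j + r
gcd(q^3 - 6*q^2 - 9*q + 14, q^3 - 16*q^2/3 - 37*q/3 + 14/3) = q^2 - 5*q - 14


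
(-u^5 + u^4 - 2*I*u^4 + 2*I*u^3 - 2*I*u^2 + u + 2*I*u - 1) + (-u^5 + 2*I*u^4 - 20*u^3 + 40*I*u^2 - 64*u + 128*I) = -2*u^5 + u^4 - 20*u^3 + 2*I*u^3 + 38*I*u^2 - 63*u + 2*I*u - 1 + 128*I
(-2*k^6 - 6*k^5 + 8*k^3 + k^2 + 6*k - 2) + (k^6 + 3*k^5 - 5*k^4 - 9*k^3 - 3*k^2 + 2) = -k^6 - 3*k^5 - 5*k^4 - k^3 - 2*k^2 + 6*k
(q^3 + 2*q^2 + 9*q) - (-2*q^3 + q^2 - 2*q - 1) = 3*q^3 + q^2 + 11*q + 1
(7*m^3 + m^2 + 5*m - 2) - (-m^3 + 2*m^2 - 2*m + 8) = 8*m^3 - m^2 + 7*m - 10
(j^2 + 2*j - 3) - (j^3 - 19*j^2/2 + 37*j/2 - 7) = -j^3 + 21*j^2/2 - 33*j/2 + 4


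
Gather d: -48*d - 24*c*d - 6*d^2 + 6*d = -6*d^2 + d*(-24*c - 42)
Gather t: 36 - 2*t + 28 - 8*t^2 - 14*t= -8*t^2 - 16*t + 64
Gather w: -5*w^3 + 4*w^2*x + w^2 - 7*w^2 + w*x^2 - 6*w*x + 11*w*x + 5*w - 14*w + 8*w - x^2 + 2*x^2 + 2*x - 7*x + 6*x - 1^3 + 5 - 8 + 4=-5*w^3 + w^2*(4*x - 6) + w*(x^2 + 5*x - 1) + x^2 + x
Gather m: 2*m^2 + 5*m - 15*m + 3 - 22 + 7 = 2*m^2 - 10*m - 12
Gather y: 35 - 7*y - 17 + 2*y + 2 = 20 - 5*y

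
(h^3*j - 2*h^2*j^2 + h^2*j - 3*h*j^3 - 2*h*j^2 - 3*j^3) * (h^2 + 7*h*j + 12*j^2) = h^5*j + 5*h^4*j^2 + h^4*j - 5*h^3*j^3 + 5*h^3*j^2 - 45*h^2*j^4 - 5*h^2*j^3 - 36*h*j^5 - 45*h*j^4 - 36*j^5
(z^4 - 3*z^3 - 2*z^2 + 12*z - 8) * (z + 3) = z^5 - 11*z^3 + 6*z^2 + 28*z - 24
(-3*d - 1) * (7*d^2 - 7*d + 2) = -21*d^3 + 14*d^2 + d - 2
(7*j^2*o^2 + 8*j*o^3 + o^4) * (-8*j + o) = -56*j^3*o^2 - 57*j^2*o^3 + o^5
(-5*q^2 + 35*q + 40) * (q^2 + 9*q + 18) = -5*q^4 - 10*q^3 + 265*q^2 + 990*q + 720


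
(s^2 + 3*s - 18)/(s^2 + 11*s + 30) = (s - 3)/(s + 5)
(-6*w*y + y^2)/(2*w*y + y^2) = (-6*w + y)/(2*w + y)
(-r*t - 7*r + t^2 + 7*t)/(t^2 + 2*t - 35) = (-r + t)/(t - 5)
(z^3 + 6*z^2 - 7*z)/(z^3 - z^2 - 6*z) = (-z^2 - 6*z + 7)/(-z^2 + z + 6)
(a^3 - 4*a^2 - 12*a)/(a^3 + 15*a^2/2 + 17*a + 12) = 2*a*(a - 6)/(2*a^2 + 11*a + 12)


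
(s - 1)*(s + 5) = s^2 + 4*s - 5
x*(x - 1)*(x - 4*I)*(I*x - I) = I*x^4 + 4*x^3 - 2*I*x^3 - 8*x^2 + I*x^2 + 4*x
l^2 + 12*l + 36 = (l + 6)^2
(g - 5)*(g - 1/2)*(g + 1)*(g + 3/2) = g^4 - 3*g^3 - 39*g^2/4 - 2*g + 15/4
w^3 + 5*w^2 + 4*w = w*(w + 1)*(w + 4)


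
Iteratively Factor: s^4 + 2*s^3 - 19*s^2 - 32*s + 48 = (s - 1)*(s^3 + 3*s^2 - 16*s - 48) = (s - 1)*(s + 3)*(s^2 - 16) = (s - 1)*(s + 3)*(s + 4)*(s - 4)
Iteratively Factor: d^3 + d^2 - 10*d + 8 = (d - 1)*(d^2 + 2*d - 8) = (d - 1)*(d + 4)*(d - 2)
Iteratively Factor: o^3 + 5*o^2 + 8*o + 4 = (o + 1)*(o^2 + 4*o + 4) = (o + 1)*(o + 2)*(o + 2)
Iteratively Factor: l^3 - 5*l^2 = (l - 5)*(l^2) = l*(l - 5)*(l)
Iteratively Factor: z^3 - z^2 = (z)*(z^2 - z) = z^2*(z - 1)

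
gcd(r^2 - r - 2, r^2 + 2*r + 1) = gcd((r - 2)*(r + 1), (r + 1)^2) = r + 1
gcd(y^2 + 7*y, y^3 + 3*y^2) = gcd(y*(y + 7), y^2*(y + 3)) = y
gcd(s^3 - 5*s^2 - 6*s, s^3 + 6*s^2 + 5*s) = s^2 + s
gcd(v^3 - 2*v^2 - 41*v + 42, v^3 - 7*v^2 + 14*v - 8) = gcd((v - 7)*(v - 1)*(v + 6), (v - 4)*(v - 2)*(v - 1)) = v - 1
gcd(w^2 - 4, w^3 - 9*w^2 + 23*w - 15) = 1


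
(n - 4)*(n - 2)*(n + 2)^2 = n^4 - 2*n^3 - 12*n^2 + 8*n + 32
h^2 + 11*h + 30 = (h + 5)*(h + 6)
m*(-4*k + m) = -4*k*m + m^2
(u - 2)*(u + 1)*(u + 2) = u^3 + u^2 - 4*u - 4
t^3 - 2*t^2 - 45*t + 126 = (t - 6)*(t - 3)*(t + 7)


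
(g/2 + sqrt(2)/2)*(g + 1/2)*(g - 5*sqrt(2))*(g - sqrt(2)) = g^4/2 - 5*sqrt(2)*g^3/2 + g^3/4 - 5*sqrt(2)*g^2/4 - g^2 - g/2 + 5*sqrt(2)*g + 5*sqrt(2)/2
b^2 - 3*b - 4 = (b - 4)*(b + 1)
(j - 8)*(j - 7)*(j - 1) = j^3 - 16*j^2 + 71*j - 56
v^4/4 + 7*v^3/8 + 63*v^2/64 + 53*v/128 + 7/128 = (v/4 + 1/4)*(v + 1/4)*(v + 1/2)*(v + 7/4)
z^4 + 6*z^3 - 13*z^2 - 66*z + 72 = (z - 3)*(z - 1)*(z + 4)*(z + 6)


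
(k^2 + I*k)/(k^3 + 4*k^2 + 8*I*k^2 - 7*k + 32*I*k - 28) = k/(k^2 + k*(4 + 7*I) + 28*I)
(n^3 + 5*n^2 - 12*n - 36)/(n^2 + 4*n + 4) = (n^2 + 3*n - 18)/(n + 2)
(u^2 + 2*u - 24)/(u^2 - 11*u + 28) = (u + 6)/(u - 7)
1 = 1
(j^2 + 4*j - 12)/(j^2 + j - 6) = (j + 6)/(j + 3)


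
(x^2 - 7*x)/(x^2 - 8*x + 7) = x/(x - 1)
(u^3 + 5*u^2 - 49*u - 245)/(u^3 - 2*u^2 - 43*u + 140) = (u^2 - 2*u - 35)/(u^2 - 9*u + 20)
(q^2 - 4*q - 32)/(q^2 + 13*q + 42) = (q^2 - 4*q - 32)/(q^2 + 13*q + 42)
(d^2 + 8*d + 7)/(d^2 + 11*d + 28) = (d + 1)/(d + 4)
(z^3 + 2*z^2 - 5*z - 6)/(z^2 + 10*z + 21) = (z^2 - z - 2)/(z + 7)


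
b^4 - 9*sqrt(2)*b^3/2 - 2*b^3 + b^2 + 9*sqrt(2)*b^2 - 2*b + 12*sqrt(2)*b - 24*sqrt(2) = (b - 2)*(b - 4*sqrt(2))*(b - 3*sqrt(2)/2)*(b + sqrt(2))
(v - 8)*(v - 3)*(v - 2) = v^3 - 13*v^2 + 46*v - 48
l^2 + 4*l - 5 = (l - 1)*(l + 5)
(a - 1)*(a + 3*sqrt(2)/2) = a^2 - a + 3*sqrt(2)*a/2 - 3*sqrt(2)/2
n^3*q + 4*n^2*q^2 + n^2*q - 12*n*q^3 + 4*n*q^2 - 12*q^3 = (n - 2*q)*(n + 6*q)*(n*q + q)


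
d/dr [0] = 0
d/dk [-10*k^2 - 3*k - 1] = -20*k - 3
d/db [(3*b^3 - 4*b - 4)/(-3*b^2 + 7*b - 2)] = 3*(-3*b^4 + 14*b^3 - 10*b^2 - 8*b + 12)/(9*b^4 - 42*b^3 + 61*b^2 - 28*b + 4)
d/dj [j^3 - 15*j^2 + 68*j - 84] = 3*j^2 - 30*j + 68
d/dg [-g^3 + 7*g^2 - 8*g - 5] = -3*g^2 + 14*g - 8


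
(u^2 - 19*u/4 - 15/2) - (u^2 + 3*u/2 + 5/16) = -25*u/4 - 125/16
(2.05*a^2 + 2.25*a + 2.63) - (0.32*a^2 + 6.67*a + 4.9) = 1.73*a^2 - 4.42*a - 2.27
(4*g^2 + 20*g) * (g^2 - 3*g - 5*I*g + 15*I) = 4*g^4 + 8*g^3 - 20*I*g^3 - 60*g^2 - 40*I*g^2 + 300*I*g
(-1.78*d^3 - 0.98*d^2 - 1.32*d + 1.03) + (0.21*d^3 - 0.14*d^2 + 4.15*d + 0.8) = -1.57*d^3 - 1.12*d^2 + 2.83*d + 1.83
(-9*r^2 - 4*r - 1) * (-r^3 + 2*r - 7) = 9*r^5 + 4*r^4 - 17*r^3 + 55*r^2 + 26*r + 7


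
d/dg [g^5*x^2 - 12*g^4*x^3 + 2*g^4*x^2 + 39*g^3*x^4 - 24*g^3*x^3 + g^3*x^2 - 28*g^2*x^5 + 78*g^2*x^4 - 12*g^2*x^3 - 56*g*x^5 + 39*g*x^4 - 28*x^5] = x^2*(5*g^4 - 48*g^3*x + 8*g^3 + 117*g^2*x^2 - 72*g^2*x + 3*g^2 - 56*g*x^3 + 156*g*x^2 - 24*g*x - 56*x^3 + 39*x^2)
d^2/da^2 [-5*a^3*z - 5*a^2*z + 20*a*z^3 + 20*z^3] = 10*z*(-3*a - 1)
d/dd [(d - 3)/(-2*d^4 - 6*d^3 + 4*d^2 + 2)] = (-d^4 - 3*d^3 + 2*d^2 + d*(d - 3)*(4*d^2 + 9*d - 4) + 1)/(2*(d^4 + 3*d^3 - 2*d^2 - 1)^2)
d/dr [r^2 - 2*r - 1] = 2*r - 2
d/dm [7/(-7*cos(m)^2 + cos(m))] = 7*(sin(m)/cos(m)^2 - 14*tan(m))/(7*cos(m) - 1)^2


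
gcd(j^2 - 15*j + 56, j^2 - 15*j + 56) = j^2 - 15*j + 56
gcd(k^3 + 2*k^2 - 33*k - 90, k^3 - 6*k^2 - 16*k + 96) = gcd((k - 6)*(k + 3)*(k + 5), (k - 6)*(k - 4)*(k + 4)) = k - 6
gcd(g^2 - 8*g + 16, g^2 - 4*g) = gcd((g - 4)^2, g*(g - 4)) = g - 4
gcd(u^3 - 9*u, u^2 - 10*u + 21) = u - 3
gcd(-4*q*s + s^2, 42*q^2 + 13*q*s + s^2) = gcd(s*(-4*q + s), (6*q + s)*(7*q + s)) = 1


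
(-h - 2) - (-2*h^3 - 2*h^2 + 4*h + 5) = 2*h^3 + 2*h^2 - 5*h - 7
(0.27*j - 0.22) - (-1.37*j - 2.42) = 1.64*j + 2.2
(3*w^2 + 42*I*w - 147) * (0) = 0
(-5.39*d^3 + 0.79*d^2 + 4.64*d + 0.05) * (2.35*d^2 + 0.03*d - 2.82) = -12.6665*d^5 + 1.6948*d^4 + 26.1275*d^3 - 1.9711*d^2 - 13.0833*d - 0.141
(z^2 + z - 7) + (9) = z^2 + z + 2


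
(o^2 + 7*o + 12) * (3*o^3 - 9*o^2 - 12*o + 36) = 3*o^5 + 12*o^4 - 39*o^3 - 156*o^2 + 108*o + 432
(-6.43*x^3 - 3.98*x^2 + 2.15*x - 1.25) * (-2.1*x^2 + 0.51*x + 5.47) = 13.503*x^5 + 5.0787*x^4 - 41.7169*x^3 - 18.0491*x^2 + 11.123*x - 6.8375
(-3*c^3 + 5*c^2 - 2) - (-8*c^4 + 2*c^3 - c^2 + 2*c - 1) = 8*c^4 - 5*c^3 + 6*c^2 - 2*c - 1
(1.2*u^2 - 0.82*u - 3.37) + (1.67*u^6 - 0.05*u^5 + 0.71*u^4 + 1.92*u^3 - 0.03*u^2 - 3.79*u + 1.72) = 1.67*u^6 - 0.05*u^5 + 0.71*u^4 + 1.92*u^3 + 1.17*u^2 - 4.61*u - 1.65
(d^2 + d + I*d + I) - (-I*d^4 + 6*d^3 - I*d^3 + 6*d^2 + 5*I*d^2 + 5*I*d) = I*d^4 - 6*d^3 + I*d^3 - 5*d^2 - 5*I*d^2 + d - 4*I*d + I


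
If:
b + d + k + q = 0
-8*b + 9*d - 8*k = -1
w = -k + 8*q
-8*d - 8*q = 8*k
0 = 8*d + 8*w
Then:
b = 0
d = -9/137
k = 7/137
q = 2/137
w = 9/137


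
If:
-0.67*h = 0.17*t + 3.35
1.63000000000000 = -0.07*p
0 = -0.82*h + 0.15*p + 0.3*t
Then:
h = -4.70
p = -23.29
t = -1.20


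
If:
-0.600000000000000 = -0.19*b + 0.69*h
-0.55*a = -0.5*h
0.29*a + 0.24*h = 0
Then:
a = 0.00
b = 3.16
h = 0.00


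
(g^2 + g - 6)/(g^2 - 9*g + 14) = (g + 3)/(g - 7)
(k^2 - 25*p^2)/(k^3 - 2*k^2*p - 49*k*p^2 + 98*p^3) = (k^2 - 25*p^2)/(k^3 - 2*k^2*p - 49*k*p^2 + 98*p^3)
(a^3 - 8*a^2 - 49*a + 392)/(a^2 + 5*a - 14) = (a^2 - 15*a + 56)/(a - 2)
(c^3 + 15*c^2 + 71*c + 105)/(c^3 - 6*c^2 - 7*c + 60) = (c^2 + 12*c + 35)/(c^2 - 9*c + 20)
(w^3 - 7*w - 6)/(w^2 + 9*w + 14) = (w^2 - 2*w - 3)/(w + 7)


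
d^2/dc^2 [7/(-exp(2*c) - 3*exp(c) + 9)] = 7*(-2*(2*exp(c) + 3)^2*exp(c) + (4*exp(c) + 3)*(exp(2*c) + 3*exp(c) - 9))*exp(c)/(exp(2*c) + 3*exp(c) - 9)^3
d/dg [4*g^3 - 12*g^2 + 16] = 12*g*(g - 2)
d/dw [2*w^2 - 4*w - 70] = 4*w - 4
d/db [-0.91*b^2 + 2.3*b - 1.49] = 2.3 - 1.82*b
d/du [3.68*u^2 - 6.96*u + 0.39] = 7.36*u - 6.96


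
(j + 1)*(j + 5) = j^2 + 6*j + 5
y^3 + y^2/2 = y^2*(y + 1/2)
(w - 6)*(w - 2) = w^2 - 8*w + 12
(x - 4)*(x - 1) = x^2 - 5*x + 4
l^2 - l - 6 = (l - 3)*(l + 2)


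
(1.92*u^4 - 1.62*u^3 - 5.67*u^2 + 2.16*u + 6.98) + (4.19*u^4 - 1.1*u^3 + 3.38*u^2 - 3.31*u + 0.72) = 6.11*u^4 - 2.72*u^3 - 2.29*u^2 - 1.15*u + 7.7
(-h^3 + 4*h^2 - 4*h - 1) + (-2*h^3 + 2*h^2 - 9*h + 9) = -3*h^3 + 6*h^2 - 13*h + 8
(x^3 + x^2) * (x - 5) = x^4 - 4*x^3 - 5*x^2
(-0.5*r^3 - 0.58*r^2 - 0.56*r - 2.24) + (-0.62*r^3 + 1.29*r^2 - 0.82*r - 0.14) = -1.12*r^3 + 0.71*r^2 - 1.38*r - 2.38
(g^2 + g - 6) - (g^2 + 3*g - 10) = 4 - 2*g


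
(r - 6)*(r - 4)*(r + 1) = r^3 - 9*r^2 + 14*r + 24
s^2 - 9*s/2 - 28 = (s - 8)*(s + 7/2)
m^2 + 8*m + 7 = (m + 1)*(m + 7)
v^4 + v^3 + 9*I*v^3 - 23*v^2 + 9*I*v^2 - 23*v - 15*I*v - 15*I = (v + 1)*(v + I)*(v + 3*I)*(v + 5*I)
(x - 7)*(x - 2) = x^2 - 9*x + 14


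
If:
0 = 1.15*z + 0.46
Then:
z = -0.40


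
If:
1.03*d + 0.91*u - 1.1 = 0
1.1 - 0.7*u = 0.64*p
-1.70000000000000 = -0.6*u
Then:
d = -1.44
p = -1.38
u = 2.83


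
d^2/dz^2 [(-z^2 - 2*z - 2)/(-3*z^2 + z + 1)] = 14*(3*z^3 + 9*z^2 + 1)/(27*z^6 - 27*z^5 - 18*z^4 + 17*z^3 + 6*z^2 - 3*z - 1)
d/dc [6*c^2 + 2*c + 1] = 12*c + 2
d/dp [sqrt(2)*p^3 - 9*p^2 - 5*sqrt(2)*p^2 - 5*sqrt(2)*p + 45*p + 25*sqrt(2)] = 3*sqrt(2)*p^2 - 18*p - 10*sqrt(2)*p - 5*sqrt(2) + 45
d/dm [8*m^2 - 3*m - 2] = 16*m - 3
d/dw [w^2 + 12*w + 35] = 2*w + 12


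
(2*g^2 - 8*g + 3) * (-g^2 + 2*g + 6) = -2*g^4 + 12*g^3 - 7*g^2 - 42*g + 18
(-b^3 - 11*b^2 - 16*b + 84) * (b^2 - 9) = -b^5 - 11*b^4 - 7*b^3 + 183*b^2 + 144*b - 756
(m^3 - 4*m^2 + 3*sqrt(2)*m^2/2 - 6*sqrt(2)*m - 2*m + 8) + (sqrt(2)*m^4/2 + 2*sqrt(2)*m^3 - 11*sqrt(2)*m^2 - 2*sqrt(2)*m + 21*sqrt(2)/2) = sqrt(2)*m^4/2 + m^3 + 2*sqrt(2)*m^3 - 19*sqrt(2)*m^2/2 - 4*m^2 - 8*sqrt(2)*m - 2*m + 8 + 21*sqrt(2)/2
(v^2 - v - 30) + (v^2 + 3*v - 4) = 2*v^2 + 2*v - 34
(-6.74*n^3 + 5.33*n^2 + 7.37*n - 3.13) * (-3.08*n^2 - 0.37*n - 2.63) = 20.7592*n^5 - 13.9226*n^4 - 6.9455*n^3 - 7.1044*n^2 - 18.225*n + 8.2319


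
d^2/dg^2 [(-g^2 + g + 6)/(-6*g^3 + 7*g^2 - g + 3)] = 18*(4*g^6 - 12*g^5 - 132*g^4 + 234*g^3 - 129*g^2 - 15*g + 14)/(216*g^9 - 756*g^8 + 990*g^7 - 919*g^6 + 921*g^5 - 570*g^4 + 289*g^3 - 198*g^2 + 27*g - 27)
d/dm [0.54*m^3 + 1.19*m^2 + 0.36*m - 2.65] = 1.62*m^2 + 2.38*m + 0.36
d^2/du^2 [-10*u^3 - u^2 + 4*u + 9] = -60*u - 2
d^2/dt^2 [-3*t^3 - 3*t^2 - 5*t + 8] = -18*t - 6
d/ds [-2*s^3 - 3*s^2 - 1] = 6*s*(-s - 1)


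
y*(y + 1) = y^2 + y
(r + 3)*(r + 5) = r^2 + 8*r + 15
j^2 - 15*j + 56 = (j - 8)*(j - 7)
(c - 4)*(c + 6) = c^2 + 2*c - 24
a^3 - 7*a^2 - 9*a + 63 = (a - 7)*(a - 3)*(a + 3)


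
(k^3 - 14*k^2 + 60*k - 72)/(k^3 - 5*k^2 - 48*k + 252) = (k - 2)/(k + 7)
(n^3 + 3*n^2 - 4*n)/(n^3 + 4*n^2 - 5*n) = (n + 4)/(n + 5)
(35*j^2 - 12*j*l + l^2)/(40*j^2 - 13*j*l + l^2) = (7*j - l)/(8*j - l)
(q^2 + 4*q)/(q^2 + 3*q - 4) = q/(q - 1)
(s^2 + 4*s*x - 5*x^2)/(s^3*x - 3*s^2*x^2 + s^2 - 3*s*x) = (s^2 + 4*s*x - 5*x^2)/(s*(s^2*x - 3*s*x^2 + s - 3*x))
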